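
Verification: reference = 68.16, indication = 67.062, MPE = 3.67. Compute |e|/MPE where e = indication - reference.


e = indication - reference = 67.062 - 68.16 = -1.0980
|e| = 1.0980
ratio = |e| / MPE = 1.0980 / 3.67
ratio = 0.2992

0.2992


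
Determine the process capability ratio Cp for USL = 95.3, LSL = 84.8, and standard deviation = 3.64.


Cp = (USL - LSL) / (6 * sigma)
= (95.3 - 84.8) / (6 * 3.64)
= 10.5000 / 21.8400
= 0.4808

0.4808


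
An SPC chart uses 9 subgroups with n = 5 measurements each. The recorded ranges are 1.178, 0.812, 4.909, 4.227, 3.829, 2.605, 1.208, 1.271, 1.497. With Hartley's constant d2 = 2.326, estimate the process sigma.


R_bar = (1.178 + 0.812 + 4.909 + 4.227 + 3.829 + 2.605 + 1.208 + 1.271 + 1.497) / 9
R_bar = 21.536 / 9 = 2.3928889
sigma_hat = R_bar / d2 = 2.3928889 / 2.326 = 1.0288

1.0288


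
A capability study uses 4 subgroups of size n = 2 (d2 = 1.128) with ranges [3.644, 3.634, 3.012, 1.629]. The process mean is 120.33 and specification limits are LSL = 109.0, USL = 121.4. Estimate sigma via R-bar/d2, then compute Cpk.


R_bar = (3.644 + 3.634 + 3.012 + 1.629) / 4 = 2.97975
sigma = R_bar / d2 = 2.97975 / 1.128 = 2.6416223
Cp = (USL - LSL)/(6*sigma) = (121.4 - 109.0)/(6*2.6416223) = 0.7823
Cpu = (121.4 - 120.33)/(3*2.6416223) = 0.1350
Cpl = (120.33 - 109.0)/(3*2.6416223) = 1.4297
Cpk = min(Cpu, Cpl) = 0.1350

0.1350


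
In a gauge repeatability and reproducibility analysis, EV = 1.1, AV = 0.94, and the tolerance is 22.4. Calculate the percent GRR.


GRR = sqrt(EV^2 + AV^2) = sqrt(1.1^2 + 0.94^2) = 1.4469278
%GRR = GRR / tol * 100 = 1.4469278 / 22.4 * 100
%GRR = 6.4595

6.4595


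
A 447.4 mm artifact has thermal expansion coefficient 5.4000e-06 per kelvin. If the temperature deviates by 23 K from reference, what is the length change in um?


dL = L * alpha * dT
= 447.4 * 5.4000e-06 * 23
= 0.0555671 mm
dL_um = 0.0555671 * 1000 = 55.5671 um

55.5671


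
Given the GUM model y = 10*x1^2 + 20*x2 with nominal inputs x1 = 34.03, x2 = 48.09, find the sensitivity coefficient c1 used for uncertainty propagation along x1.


y = 10*x1^2 + 20*x2
dy/dx1 = 2*10*x1
Evaluate at x1 = 34.03: c1 = 20 * 34.03
c1 = 680.6000

680.6000


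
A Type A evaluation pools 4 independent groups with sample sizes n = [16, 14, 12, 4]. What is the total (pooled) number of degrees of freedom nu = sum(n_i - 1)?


nu = sum_i (n_i - 1)
nu = ((16 - 1) + (14 - 1) + (12 - 1) + (4 - 1))
nu = 15 + 13 + 11 + 3
nu = 42

42


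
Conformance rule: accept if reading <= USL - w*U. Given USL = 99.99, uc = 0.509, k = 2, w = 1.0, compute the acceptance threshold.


U = k * uc = 2 * 0.509 = 1.018
guard band g = w * U = 1.0 * 1.018 = 1.018
AL = USL - g = 99.99 - 1.018
AL = 98.9720

98.9720


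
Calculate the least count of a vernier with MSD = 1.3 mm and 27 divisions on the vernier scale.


LC = MSD / n_div
= 1.3 / 27
= 0.0481

0.0481


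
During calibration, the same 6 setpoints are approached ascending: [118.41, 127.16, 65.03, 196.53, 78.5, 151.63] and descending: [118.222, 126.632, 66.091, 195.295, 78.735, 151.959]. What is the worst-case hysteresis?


|118.41 - 118.222| = 0.1880
|127.16 - 126.632| = 0.5280
|65.03 - 66.091| = 1.0610
|196.53 - 195.295| = 1.2350
|78.5 - 78.735| = 0.2350
|151.63 - 151.959| = 0.3290
hysteresis = max(diffs) = 1.2350

1.2350


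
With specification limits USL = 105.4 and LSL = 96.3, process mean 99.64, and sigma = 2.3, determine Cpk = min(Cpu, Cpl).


Cpu = (USL - mean) / (3*sigma) = (105.4 - 99.64) / (3*2.3) = 0.8348
Cpl = (mean - LSL) / (3*sigma) = (99.64 - 96.3) / (3*2.3) = 0.4841
Cpk = min(Cpu, Cpl) = 0.4841

0.4841


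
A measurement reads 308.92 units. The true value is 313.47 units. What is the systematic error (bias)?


Systematic error = measured - true
= 308.92 - 313.47
= -4.5500

-4.5500


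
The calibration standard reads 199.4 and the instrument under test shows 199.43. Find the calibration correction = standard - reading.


Correction = standard - reading
= 199.4 - 199.43
= -0.0300

-0.0300


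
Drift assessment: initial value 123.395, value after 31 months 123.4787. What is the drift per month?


rate = (v2 - v1) / months
= (123.4787 - 123.395) / 31
= 0.0837 / 31
= 0.0027

0.0027


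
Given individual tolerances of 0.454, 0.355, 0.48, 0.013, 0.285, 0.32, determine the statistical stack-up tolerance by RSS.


RSS = sqrt(0.454^2 + 0.355^2 + 0.48^2 + 0.013^2 + 0.285^2 + 0.32^2)
= sqrt(0.746335)
= 0.8639

0.8639


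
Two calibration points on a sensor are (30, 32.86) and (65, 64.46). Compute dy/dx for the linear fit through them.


slope = (y2 - y1) / (x2 - x1)
= (64.46 - 32.86) / (65 - 30)
= 31.6000 / 35
= 0.9029

0.9029


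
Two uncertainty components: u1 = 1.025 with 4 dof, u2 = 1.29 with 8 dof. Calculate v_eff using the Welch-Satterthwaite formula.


uc = sqrt(u1^2 + u2^2) = sqrt(1.025^2 + 1.29^2) = 1.6476423
v_eff = uc^4 / (u1^4/v1 + u2^4/v2)
= 1.6476423^4 / (1.025^4/4 + 1.29^4/8)
= 7.3697326 / 0.62210682
v_eff = 11.8464

11.8464


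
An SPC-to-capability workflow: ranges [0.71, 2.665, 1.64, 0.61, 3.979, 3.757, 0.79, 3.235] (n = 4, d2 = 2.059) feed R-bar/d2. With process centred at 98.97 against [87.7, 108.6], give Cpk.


R_bar = (0.71 + 2.665 + 1.64 + 0.61 + 3.979 + 3.757 + 0.79 + 3.235) / 8 = 2.17325
sigma = R_bar / d2 = 2.17325 / 2.059 = 1.0554881
Cp = (USL - LSL)/(6*sigma) = (108.6 - 87.7)/(6*1.0554881) = 3.3002
Cpu = (108.6 - 98.97)/(3*1.0554881) = 3.0412
Cpl = (98.97 - 87.7)/(3*1.0554881) = 3.5592
Cpk = min(Cpu, Cpl) = 3.0412

3.0412


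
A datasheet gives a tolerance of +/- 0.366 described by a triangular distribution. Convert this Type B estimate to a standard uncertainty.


u_B = half_width / sqrt(6)
u_B = 0.366 / 2.4494897
u_B = 0.1494

0.1494


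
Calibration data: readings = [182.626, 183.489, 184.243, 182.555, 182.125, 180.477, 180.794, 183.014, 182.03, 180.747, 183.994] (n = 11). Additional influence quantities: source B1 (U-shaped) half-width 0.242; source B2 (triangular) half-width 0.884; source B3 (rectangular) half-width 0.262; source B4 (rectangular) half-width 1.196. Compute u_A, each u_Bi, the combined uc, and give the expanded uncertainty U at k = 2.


mean = (182.626 + 183.489 + 184.243 + 182.555 + 182.125 + 180.477 + 180.794 + 183.014 + 182.03 + 180.747 + 183.994) / 11 = 182.3721818
s = sqrt(sum((x - mean)^2)/(n-1)) = 1.2957272
u_A = s / sqrt(n) = 1.2957272 / sqrt(11) = 0.39067645
u_B1 = 0.242 / sqrt(2) = 0.17111984
u_B2 = 0.884 / sqrt(6) = 0.36089149
u_B3 = 0.262 / sqrt(3) = 0.15126577
u_B4 = 1.196 / sqrt(3) = 0.69051092
uc = sqrt(0.39067645^2 + 0.17111984^2 + 0.36089149^2 + 0.15126577^2 + 0.69051092^2) = 0.90102132
U = k * uc = 2 * 0.90102132
U = 1.8020

1.8020


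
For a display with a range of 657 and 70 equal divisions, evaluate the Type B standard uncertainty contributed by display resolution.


resolution = range / divisions
resolution = 657 / 70 = 9.3857143
u_res = resolution / (2*sqrt(3))
u_res = 9.3857143 / 3.4641016
u_res = 2.7094

2.7094


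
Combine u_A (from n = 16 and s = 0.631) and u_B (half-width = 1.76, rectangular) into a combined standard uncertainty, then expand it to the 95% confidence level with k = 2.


u_A = s / sqrt(n) = 0.631 / sqrt(16) = 0.15775
u_B = half_width / sqrt(3) = 1.76 / sqrt(3) = 1.0161365
uc = sqrt(u_A^2 + u_B^2) = sqrt(0.15775^2 + 1.0161365^2) = 1.0283085
U = k * uc = 2 * 1.0283085
U = 2.0566

2.0566


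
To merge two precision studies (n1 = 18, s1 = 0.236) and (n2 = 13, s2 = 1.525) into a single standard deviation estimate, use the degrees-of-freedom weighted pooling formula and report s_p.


s_p = sqrt(((n1-1)*s1^2 + (n2-1)*s2^2) / (n1+n2-2))
numerator = (18-1)*0.236^2 + (13-1)*1.525^2 = 0.946832 + 27.9075 = 28.854332
denominator = 18 + 13 - 2 = 29
s_p^2 = 28.854332 / 29 = 0.99497697
s_p = sqrt(0.99497697) = 0.9975

0.9975


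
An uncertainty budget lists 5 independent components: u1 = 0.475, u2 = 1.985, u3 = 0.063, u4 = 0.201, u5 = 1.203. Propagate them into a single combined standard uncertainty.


uc = sqrt(0.475^2 + 1.985^2 + 0.063^2 + 0.201^2 + 1.203^2)
uc = sqrt(5.657429)
uc = 2.3785

2.3785


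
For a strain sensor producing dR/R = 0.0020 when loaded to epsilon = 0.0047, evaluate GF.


GF = (dR/R) / epsilon
= 0.0020 / 0.0047
= 0.4255

0.4255


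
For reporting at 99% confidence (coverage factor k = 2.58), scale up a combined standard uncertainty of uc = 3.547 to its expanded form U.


U = k * uc
U = 2.58 * 3.547
U = 9.1513

9.1513


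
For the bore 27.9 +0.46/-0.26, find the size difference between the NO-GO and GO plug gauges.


GO = nominal - lower_tol (smallest hole = maximum material condition)
GO = 27.9 - 0.26 = 27.64
NO-GO = nominal + upper_tol (largest hole = least material condition)
NO-GO = 27.9 + 0.46 = 28.36
spread = NO-GO - GO = 28.36 - 27.64 = 0.7200

0.7200


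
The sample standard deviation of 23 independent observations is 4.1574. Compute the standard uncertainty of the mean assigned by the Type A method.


u_A = s / sqrt(n)
u_A = 4.1574 / sqrt(23)
u_A = 4.1574 / 4.7958315
u_A = 0.8669

0.8669


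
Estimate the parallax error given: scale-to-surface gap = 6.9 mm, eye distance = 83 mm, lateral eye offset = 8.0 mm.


error = h * offset / d
= 6.9 * 8.0 / 83
= 0.6651

0.6651


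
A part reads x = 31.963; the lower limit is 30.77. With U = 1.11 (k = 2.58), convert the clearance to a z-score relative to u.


u = U / k = 1.11 / 2.58 = 0.43023256
margin = |LSL - x| = |30.77 - 31.963| = 1.193
z = margin / u = 1.193 / 0.43023256
z = 2.7729

2.7729


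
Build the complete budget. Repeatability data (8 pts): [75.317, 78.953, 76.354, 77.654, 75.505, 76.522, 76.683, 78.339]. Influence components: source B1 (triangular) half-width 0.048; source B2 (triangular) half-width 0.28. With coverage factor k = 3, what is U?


mean = (75.317 + 78.953 + 76.354 + 77.654 + 75.505 + 76.522 + 76.683 + 78.339) / 8 = 76.915875
s = sqrt(sum((x - mean)^2)/(n-1)) = 1.2979122
u_A = s / sqrt(n) = 1.2979122 / sqrt(8) = 0.45888126
u_B1 = 0.048 / sqrt(6) = 0.019595918
u_B2 = 0.28 / sqrt(6) = 0.11430952
uc = sqrt(0.45888126^2 + 0.019595918^2 + 0.11430952^2) = 0.47331034
U = k * uc = 3 * 0.47331034
U = 1.4199

1.4199


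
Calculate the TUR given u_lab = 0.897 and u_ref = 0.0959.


TUR = u_lab / u_ref
= 0.897 / 0.0959
= 9.3535

9.3535


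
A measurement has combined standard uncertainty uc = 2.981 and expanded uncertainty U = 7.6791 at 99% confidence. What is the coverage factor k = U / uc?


k = U / uc
k = 7.6791 / 2.981
k = 2.576

2.576


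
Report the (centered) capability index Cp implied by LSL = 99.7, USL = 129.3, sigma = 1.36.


Cp = (USL - LSL) / (6 * sigma)
= (129.3 - 99.7) / (6 * 1.36)
= 29.6000 / 8.1600
= 3.6275

3.6275


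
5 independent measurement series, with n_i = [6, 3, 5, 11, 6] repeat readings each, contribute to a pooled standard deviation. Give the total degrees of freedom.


nu = sum_i (n_i - 1)
nu = ((6 - 1) + (3 - 1) + (5 - 1) + (11 - 1) + (6 - 1))
nu = 5 + 2 + 4 + 10 + 5
nu = 26

26


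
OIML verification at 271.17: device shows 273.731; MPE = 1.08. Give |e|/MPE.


e = indication - reference = 273.731 - 271.17 = 2.5610
|e| = 2.5610
ratio = |e| / MPE = 2.5610 / 1.08
ratio = 2.3713

2.3713


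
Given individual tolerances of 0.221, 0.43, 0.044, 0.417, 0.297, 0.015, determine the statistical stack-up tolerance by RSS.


RSS = sqrt(0.221^2 + 0.43^2 + 0.044^2 + 0.417^2 + 0.297^2 + 0.015^2)
= sqrt(0.498)
= 0.7057

0.7057


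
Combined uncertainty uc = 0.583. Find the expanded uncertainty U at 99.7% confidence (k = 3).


U = k * uc
U = 3 * 0.583
U = 1.7490

1.7490


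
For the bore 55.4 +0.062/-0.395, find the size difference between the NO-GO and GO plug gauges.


GO = nominal - lower_tol (smallest hole = maximum material condition)
GO = 55.4 - 0.395 = 55.005
NO-GO = nominal + upper_tol (largest hole = least material condition)
NO-GO = 55.4 + 0.062 = 55.462
spread = NO-GO - GO = 55.462 - 55.005 = 0.4570

0.4570


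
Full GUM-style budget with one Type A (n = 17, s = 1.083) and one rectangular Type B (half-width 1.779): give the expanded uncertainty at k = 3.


u_A = s / sqrt(n) = 1.083 / sqrt(17) = 0.26266608
u_B = half_width / sqrt(3) = 1.779 / sqrt(3) = 1.0271061
uc = sqrt(u_A^2 + u_B^2) = sqrt(0.26266608^2 + 1.0271061^2) = 1.0601606
U = k * uc = 3 * 1.0601606
U = 3.1805

3.1805


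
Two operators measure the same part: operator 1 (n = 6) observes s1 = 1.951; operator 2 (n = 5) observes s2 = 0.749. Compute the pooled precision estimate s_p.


s_p = sqrt(((n1-1)*s1^2 + (n2-1)*s2^2) / (n1+n2-2))
numerator = (6-1)*1.951^2 + (5-1)*0.749^2 = 19.032005 + 2.244004 = 21.276009
denominator = 6 + 5 - 2 = 9
s_p^2 = 21.276009 / 9 = 2.364001
s_p = sqrt(2.364001) = 1.5375

1.5375


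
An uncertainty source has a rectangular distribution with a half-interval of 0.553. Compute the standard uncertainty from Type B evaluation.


u_B = half_width / sqrt(3)
u_B = 0.553 / 1.7320508
u_B = 0.3193

0.3193


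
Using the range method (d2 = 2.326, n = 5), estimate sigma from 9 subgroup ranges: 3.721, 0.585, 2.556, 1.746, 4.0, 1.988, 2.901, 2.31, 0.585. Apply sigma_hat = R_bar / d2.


R_bar = (3.721 + 0.585 + 2.556 + 1.746 + 4.0 + 1.988 + 2.901 + 2.31 + 0.585) / 9
R_bar = 20.392 / 9 = 2.2657778
sigma_hat = R_bar / d2 = 2.2657778 / 2.326 = 0.9741

0.9741


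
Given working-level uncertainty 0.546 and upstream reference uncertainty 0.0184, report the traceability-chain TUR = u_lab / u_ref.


TUR = u_lab / u_ref
= 0.546 / 0.0184
= 29.6739

29.6739


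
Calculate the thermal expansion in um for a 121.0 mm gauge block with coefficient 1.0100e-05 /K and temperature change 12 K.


dL = L * alpha * dT
= 121.0 * 1.0100e-05 * 12
= 0.0146652 mm
dL_um = 0.0146652 * 1000 = 14.6652 um

14.6652


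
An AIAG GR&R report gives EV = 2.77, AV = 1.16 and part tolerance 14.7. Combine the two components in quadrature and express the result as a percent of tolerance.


GRR = sqrt(EV^2 + AV^2) = sqrt(2.77^2 + 1.16^2) = 3.0030818
%GRR = GRR / tol * 100 = 3.0030818 / 14.7 * 100
%GRR = 20.4291

20.4291


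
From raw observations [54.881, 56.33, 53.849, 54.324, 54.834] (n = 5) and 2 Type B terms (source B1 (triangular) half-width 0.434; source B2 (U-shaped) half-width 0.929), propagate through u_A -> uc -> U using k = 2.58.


mean = (54.881 + 56.33 + 53.849 + 54.324 + 54.834) / 5 = 54.8436
s = sqrt(sum((x - mean)^2)/(n-1)) = 0.93140877
u_A = s / sqrt(n) = 0.93140877 / sqrt(5) = 0.41653866
u_B1 = 0.434 / sqrt(6) = 0.17717976
u_B2 = 0.929 / sqrt(2) = 0.6569022
uc = sqrt(0.41653866^2 + 0.17717976^2 + 0.6569022^2) = 0.79775787
U = k * uc = 2.58 * 0.79775787
U = 2.0582

2.0582


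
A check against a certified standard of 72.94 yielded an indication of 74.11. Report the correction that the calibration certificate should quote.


Correction = standard - reading
= 72.94 - 74.11
= -1.1700

-1.1700


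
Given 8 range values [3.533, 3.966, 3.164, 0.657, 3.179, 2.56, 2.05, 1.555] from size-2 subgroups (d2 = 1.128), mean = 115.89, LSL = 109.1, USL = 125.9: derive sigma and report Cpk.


R_bar = (3.533 + 3.966 + 3.164 + 0.657 + 3.179 + 2.56 + 2.05 + 1.555) / 8 = 2.583
sigma = R_bar / d2 = 2.583 / 1.128 = 2.2898936
Cp = (USL - LSL)/(6*sigma) = (125.9 - 109.1)/(6*2.2898936) = 1.2228
Cpu = (125.9 - 115.89)/(3*2.2898936) = 1.4571
Cpl = (115.89 - 109.1)/(3*2.2898936) = 0.9884
Cpk = min(Cpu, Cpl) = 0.9884

0.9884


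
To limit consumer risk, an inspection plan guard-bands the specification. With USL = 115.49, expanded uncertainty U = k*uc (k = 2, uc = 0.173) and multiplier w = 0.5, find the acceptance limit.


U = k * uc = 2 * 0.173 = 0.346
guard band g = w * U = 0.5 * 0.346 = 0.173
AL = USL - g = 115.49 - 0.173
AL = 115.3170

115.3170


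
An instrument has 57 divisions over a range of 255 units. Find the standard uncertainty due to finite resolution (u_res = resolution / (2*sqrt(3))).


resolution = range / divisions
resolution = 255 / 57 = 4.4736842
u_res = resolution / (2*sqrt(3))
u_res = 4.4736842 / 3.4641016
u_res = 1.2914

1.2914


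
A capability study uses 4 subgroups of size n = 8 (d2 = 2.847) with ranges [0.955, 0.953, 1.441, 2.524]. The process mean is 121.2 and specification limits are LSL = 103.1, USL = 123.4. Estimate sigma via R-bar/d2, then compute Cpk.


R_bar = (0.955 + 0.953 + 1.441 + 2.524) / 4 = 1.46825
sigma = R_bar / d2 = 1.46825 / 2.847 = 0.5157183
Cp = (USL - LSL)/(6*sigma) = (123.4 - 103.1)/(6*0.5157183) = 6.5604
Cpu = (123.4 - 121.2)/(3*0.5157183) = 1.4220
Cpl = (121.2 - 103.1)/(3*0.5157183) = 11.6989
Cpk = min(Cpu, Cpl) = 1.4220

1.4220


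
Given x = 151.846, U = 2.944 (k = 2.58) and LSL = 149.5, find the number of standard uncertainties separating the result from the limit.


u = U / k = 2.944 / 2.58 = 1.1410853
margin = |LSL - x| = |149.5 - 151.846| = 2.346
z = margin / u = 2.346 / 1.1410853
z = 2.0559

2.0559


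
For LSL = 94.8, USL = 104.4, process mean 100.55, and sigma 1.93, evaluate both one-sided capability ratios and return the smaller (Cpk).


Cpu = (USL - mean) / (3*sigma) = (104.4 - 100.55) / (3*1.93) = 0.6649
Cpl = (mean - LSL) / (3*sigma) = (100.55 - 94.8) / (3*1.93) = 0.9931
Cpk = min(Cpu, Cpl) = 0.6649

0.6649


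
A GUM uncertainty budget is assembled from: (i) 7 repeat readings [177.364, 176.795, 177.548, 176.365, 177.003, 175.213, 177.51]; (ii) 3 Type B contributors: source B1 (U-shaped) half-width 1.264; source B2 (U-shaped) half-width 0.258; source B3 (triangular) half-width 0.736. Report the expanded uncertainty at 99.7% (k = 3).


mean = (177.364 + 176.795 + 177.548 + 176.365 + 177.003 + 175.213 + 177.51) / 7 = 176.8282857
s = sqrt(sum((x - mean)^2)/(n-1)) = 0.829169
u_A = s / sqrt(n) = 0.829169 / sqrt(7) = 0.31339642
u_B1 = 1.264 / sqrt(2) = 0.89378297
u_B2 = 0.258 / sqrt(2) = 0.18243355
u_B3 = 0.736 / sqrt(6) = 0.30047074
uc = sqrt(0.31339642^2 + 0.89378297^2 + 0.18243355^2 + 0.30047074^2) = 1.0102623
U = k * uc = 3 * 1.0102623
U = 3.0308

3.0308


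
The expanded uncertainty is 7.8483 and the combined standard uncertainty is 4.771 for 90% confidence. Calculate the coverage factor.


k = U / uc
k = 7.8483 / 4.771
k = 1.645

1.645


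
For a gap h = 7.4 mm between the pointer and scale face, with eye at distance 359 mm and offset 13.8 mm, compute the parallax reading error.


error = h * offset / d
= 7.4 * 13.8 / 359
= 0.2845

0.2845


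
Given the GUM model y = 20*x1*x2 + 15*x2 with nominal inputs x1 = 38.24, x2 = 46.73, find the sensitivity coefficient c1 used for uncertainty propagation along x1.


y = 20*x1*x2 + 15*x2
dy/dx1 = 20*x2
Evaluate at x2 = 46.73: c1 = 20 * 46.73
c1 = 934.6000

934.6000


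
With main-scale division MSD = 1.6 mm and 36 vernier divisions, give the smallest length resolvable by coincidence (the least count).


LC = MSD / n_div
= 1.6 / 36
= 0.0444

0.0444


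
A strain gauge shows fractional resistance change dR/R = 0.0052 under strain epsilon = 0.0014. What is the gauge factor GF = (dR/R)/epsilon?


GF = (dR/R) / epsilon
= 0.0052 / 0.0014
= 3.7143

3.7143


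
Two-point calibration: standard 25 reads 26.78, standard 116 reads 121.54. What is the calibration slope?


slope = (y2 - y1) / (x2 - x1)
= (121.54 - 26.78) / (116 - 25)
= 94.7600 / 91
= 1.0413

1.0413


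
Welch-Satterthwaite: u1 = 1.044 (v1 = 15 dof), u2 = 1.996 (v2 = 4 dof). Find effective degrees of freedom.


uc = sqrt(u1^2 + u2^2) = sqrt(1.044^2 + 1.996^2) = 2.2525435
v_eff = uc^4 / (u1^4/v1 + u2^4/v2)
= 2.2525435^4 / (1.044^4/15 + 1.996^4/4)
= 25.744991 / 4.0472932
v_eff = 6.3610

6.3610


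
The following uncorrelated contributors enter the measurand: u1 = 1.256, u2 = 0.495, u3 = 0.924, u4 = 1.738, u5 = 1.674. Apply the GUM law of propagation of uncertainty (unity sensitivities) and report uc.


uc = sqrt(1.256^2 + 0.495^2 + 0.924^2 + 1.738^2 + 1.674^2)
uc = sqrt(8.499257)
uc = 2.9153

2.9153


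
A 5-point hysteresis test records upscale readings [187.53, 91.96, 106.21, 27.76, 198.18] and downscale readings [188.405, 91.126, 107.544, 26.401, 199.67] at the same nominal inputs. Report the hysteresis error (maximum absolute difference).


|187.53 - 188.405| = 0.8750
|91.96 - 91.126| = 0.8340
|106.21 - 107.544| = 1.3340
|27.76 - 26.401| = 1.3590
|198.18 - 199.67| = 1.4900
hysteresis = max(diffs) = 1.4900

1.4900


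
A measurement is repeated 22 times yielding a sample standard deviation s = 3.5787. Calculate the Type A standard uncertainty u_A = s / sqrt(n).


u_A = s / sqrt(n)
u_A = 3.5787 / sqrt(22)
u_A = 3.5787 / 4.6904158
u_A = 0.7630

0.7630


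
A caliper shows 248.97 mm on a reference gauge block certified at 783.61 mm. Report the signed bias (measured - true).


Systematic error = measured - true
= 248.97 - 783.61
= -534.6400

-534.6400


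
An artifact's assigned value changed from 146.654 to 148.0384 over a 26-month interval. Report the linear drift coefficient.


rate = (v2 - v1) / months
= (148.0384 - 146.654) / 26
= 1.3844 / 26
= 0.0532

0.0532


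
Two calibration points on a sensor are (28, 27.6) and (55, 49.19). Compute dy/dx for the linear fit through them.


slope = (y2 - y1) / (x2 - x1)
= (49.19 - 27.6) / (55 - 28)
= 21.5900 / 27
= 0.7996

0.7996


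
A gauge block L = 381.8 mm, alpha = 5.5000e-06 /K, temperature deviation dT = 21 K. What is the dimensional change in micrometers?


dL = L * alpha * dT
= 381.8 * 5.5000e-06 * 21
= 0.0440979 mm
dL_um = 0.0440979 * 1000 = 44.0979 um

44.0979


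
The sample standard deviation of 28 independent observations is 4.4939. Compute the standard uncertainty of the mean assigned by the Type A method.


u_A = s / sqrt(n)
u_A = 4.4939 / sqrt(28)
u_A = 4.4939 / 5.2915026
u_A = 0.8493

0.8493


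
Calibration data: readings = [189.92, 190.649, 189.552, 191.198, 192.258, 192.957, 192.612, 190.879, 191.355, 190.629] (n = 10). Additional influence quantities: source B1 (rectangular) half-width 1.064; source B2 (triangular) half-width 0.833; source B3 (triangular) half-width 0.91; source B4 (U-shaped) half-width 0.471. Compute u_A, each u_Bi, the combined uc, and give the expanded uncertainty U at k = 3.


mean = (189.92 + 190.649 + 189.552 + 191.198 + 192.258 + 192.957 + 192.612 + 190.879 + 191.355 + 190.629) / 10 = 191.2009
s = sqrt(sum((x - mean)^2)/(n-1)) = 1.1210692
u_A = s / sqrt(n) = 1.1210692 / sqrt(10) = 0.35451321
u_B1 = 1.064 / sqrt(3) = 0.61430069
u_B2 = 0.833 / sqrt(6) = 0.34007083
u_B3 = 0.91 / sqrt(6) = 0.37150594
u_B4 = 0.471 / sqrt(2) = 0.33304729
uc = sqrt(0.35451321^2 + 0.61430069^2 + 0.34007083^2 + 0.37150594^2 + 0.33304729^2) = 0.93146674
U = k * uc = 3 * 0.93146674
U = 2.7944

2.7944


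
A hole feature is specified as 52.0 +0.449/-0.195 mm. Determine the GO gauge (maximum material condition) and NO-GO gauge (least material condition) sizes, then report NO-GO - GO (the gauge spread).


GO = nominal - lower_tol (smallest hole = maximum material condition)
GO = 52.0 - 0.195 = 51.805
NO-GO = nominal + upper_tol (largest hole = least material condition)
NO-GO = 52.0 + 0.449 = 52.449
spread = NO-GO - GO = 52.449 - 51.805 = 0.6440

0.6440


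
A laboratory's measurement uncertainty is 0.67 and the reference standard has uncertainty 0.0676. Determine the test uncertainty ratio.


TUR = u_lab / u_ref
= 0.67 / 0.0676
= 9.9112

9.9112


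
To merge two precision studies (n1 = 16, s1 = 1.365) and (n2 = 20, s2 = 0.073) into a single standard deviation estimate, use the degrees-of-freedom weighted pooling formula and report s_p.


s_p = sqrt(((n1-1)*s1^2 + (n2-1)*s2^2) / (n1+n2-2))
numerator = (16-1)*1.365^2 + (20-1)*0.073^2 = 27.948375 + 0.101251 = 28.049626
denominator = 16 + 20 - 2 = 34
s_p^2 = 28.049626 / 34 = 0.824989
s_p = sqrt(0.824989) = 0.9083

0.9083


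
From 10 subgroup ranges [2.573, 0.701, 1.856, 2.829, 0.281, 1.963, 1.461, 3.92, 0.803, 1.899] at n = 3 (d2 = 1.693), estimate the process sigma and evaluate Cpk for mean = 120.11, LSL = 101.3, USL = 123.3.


R_bar = (2.573 + 0.701 + 1.856 + 2.829 + 0.281 + 1.963 + 1.461 + 3.92 + 0.803 + 1.899) / 10 = 1.8286
sigma = R_bar / d2 = 1.8286 / 1.693 = 1.0800945
Cp = (USL - LSL)/(6*sigma) = (123.3 - 101.3)/(6*1.0800945) = 3.3948
Cpu = (123.3 - 120.11)/(3*1.0800945) = 0.9845
Cpl = (120.11 - 101.3)/(3*1.0800945) = 5.8050
Cpk = min(Cpu, Cpl) = 0.9845

0.9845


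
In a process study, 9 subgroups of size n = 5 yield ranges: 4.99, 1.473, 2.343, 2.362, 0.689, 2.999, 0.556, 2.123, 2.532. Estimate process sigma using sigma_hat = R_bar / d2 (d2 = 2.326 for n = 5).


R_bar = (4.99 + 1.473 + 2.343 + 2.362 + 0.689 + 2.999 + 0.556 + 2.123 + 2.532) / 9
R_bar = 20.067 / 9 = 2.2296667
sigma_hat = R_bar / d2 = 2.2296667 / 2.326 = 0.9586

0.9586


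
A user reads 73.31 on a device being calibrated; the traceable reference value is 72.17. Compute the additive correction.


Correction = standard - reading
= 72.17 - 73.31
= -1.1400

-1.1400


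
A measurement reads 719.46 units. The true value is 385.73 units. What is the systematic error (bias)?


Systematic error = measured - true
= 719.46 - 385.73
= 333.7300

333.7300


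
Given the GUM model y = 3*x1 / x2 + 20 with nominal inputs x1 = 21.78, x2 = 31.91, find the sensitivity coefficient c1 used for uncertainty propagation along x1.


y = 3*x1 / x2 + 20
dy/dx1 = 3/x2
Evaluate at x2 = 31.91: c1 = 3 / 31.91
c1 = 0.0940

0.0940


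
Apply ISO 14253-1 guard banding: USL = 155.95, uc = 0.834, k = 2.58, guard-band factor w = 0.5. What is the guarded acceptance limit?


U = k * uc = 2.58 * 0.834 = 2.15172
guard band g = w * U = 0.5 * 2.15172 = 1.07586
AL = USL - g = 155.95 - 1.07586
AL = 154.8741

154.8741


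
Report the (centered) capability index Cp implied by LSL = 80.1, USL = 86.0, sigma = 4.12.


Cp = (USL - LSL) / (6 * sigma)
= (86.0 - 80.1) / (6 * 4.12)
= 5.9000 / 24.7200
= 0.2387

0.2387


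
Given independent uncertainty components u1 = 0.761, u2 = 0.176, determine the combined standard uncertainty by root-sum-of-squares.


uc = sqrt(0.761^2 + 0.176^2)
uc = sqrt(0.610097)
uc = 0.7811

0.7811


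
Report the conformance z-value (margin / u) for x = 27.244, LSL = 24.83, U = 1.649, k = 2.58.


u = U / k = 1.649 / 2.58 = 0.63914729
margin = |LSL - x| = |24.83 - 27.244| = 2.414
z = margin / u = 2.414 / 0.63914729
z = 3.7769

3.7769


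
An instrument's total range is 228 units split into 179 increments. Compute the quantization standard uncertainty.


resolution = range / divisions
resolution = 228 / 179 = 1.273743
u_res = resolution / (2*sqrt(3))
u_res = 1.273743 / 3.4641016
u_res = 0.3677

0.3677


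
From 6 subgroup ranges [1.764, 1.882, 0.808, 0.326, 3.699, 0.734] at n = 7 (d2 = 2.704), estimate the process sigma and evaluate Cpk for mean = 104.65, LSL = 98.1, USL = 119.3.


R_bar = (1.764 + 1.882 + 0.808 + 0.326 + 3.699 + 0.734) / 6 = 1.5355
sigma = R_bar / d2 = 1.5355 / 2.704 = 0.56786243
Cp = (USL - LSL)/(6*sigma) = (119.3 - 98.1)/(6*0.56786243) = 6.2222
Cpu = (119.3 - 104.65)/(3*0.56786243) = 8.5995
Cpl = (104.65 - 98.1)/(3*0.56786243) = 3.8448
Cpk = min(Cpu, Cpl) = 3.8448

3.8448


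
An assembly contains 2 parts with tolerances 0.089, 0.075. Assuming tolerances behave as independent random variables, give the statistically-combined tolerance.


RSS = sqrt(0.089^2 + 0.075^2)
= sqrt(0.013546)
= 0.1164

0.1164


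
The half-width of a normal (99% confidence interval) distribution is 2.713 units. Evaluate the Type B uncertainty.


u_B = half_width / 2.576
u_B = 2.713 / 2.576
u_B = 1.0532

1.0532


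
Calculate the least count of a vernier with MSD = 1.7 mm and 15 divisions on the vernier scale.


LC = MSD / n_div
= 1.7 / 15
= 0.1133

0.1133


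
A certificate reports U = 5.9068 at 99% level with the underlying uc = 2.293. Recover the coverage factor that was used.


k = U / uc
k = 5.9068 / 2.293
k = 2.576

2.576


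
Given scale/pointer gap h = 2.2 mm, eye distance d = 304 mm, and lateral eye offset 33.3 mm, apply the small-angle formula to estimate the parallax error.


error = h * offset / d
= 2.2 * 33.3 / 304
= 0.2410

0.2410


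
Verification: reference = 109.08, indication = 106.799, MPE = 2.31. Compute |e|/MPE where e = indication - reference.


e = indication - reference = 106.799 - 109.08 = -2.2810
|e| = 2.2810
ratio = |e| / MPE = 2.2810 / 2.31
ratio = 0.9874

0.9874


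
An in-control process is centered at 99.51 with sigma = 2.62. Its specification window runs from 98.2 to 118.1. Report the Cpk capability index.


Cpu = (USL - mean) / (3*sigma) = (118.1 - 99.51) / (3*2.62) = 2.3651
Cpl = (mean - LSL) / (3*sigma) = (99.51 - 98.2) / (3*2.62) = 0.1667
Cpk = min(Cpu, Cpl) = 0.1667

0.1667


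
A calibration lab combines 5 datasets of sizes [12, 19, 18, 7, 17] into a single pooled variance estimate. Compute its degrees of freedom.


nu = sum_i (n_i - 1)
nu = ((12 - 1) + (19 - 1) + (18 - 1) + (7 - 1) + (17 - 1))
nu = 11 + 18 + 17 + 6 + 16
nu = 68

68


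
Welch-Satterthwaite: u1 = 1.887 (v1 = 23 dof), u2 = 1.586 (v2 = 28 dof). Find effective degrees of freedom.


uc = sqrt(u1^2 + u2^2) = sqrt(1.887^2 + 1.586^2) = 2.4649878
v_eff = uc^4 / (u1^4/v1 + u2^4/v2)
= 2.4649878^4 / (1.887^4/23 + 1.586^4/28)
= 36.919779 / 0.77723621
v_eff = 47.5014

47.5014


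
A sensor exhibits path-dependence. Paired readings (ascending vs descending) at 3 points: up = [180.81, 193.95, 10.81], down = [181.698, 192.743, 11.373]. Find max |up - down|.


|180.81 - 181.698| = 0.8880
|193.95 - 192.743| = 1.2070
|10.81 - 11.373| = 0.5630
hysteresis = max(diffs) = 1.2070

1.2070


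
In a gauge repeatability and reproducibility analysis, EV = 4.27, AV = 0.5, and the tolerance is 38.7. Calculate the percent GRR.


GRR = sqrt(EV^2 + AV^2) = sqrt(4.27^2 + 0.5^2) = 4.2991743
%GRR = GRR / tol * 100 = 4.2991743 / 38.7 * 100
%GRR = 11.1090

11.1090


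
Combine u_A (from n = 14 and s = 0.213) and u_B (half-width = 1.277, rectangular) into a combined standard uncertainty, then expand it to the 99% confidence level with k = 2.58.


u_A = s / sqrt(n) = 0.213 / sqrt(14) = 0.056926645
u_B = half_width / sqrt(3) = 1.277 / sqrt(3) = 0.73727629
uc = sqrt(u_A^2 + u_B^2) = sqrt(0.056926645^2 + 0.73727629^2) = 0.73947074
U = k * uc = 2.58 * 0.73947074
U = 1.9078

1.9078


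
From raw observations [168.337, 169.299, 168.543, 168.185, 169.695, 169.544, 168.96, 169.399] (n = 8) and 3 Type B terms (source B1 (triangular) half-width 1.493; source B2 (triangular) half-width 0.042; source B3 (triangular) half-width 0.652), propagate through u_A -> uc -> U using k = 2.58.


mean = (168.337 + 169.299 + 168.543 + 168.185 + 169.695 + 169.544 + 168.96 + 169.399) / 8 = 168.99525
s = sqrt(sum((x - mean)^2)/(n-1)) = 0.57837525
u_A = s / sqrt(n) = 0.57837525 / sqrt(8) = 0.20448653
u_B1 = 1.493 / sqrt(6) = 0.6095147
u_B2 = 0.042 / sqrt(6) = 0.017146428
u_B3 = 0.652 / sqrt(6) = 0.26617789
uc = sqrt(0.20448653^2 + 0.6095147^2 + 0.017146428^2 + 0.26617789^2) = 0.69603705
U = k * uc = 2.58 * 0.69603705
U = 1.7958

1.7958


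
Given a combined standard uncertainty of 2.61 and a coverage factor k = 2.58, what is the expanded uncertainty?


U = k * uc
U = 2.58 * 2.61
U = 6.7338

6.7338


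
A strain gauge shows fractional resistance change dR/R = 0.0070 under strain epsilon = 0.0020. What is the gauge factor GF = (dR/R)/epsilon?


GF = (dR/R) / epsilon
= 0.0070 / 0.0020
= 3.5000

3.5000


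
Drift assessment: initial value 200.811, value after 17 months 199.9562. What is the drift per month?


rate = (v2 - v1) / months
= (199.9562 - 200.811) / 17
= -0.8548 / 17
= -0.0503

-0.0503


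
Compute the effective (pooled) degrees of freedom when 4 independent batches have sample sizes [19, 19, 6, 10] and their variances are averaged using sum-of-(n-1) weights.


nu = sum_i (n_i - 1)
nu = ((19 - 1) + (19 - 1) + (6 - 1) + (10 - 1))
nu = 18 + 18 + 5 + 9
nu = 50

50


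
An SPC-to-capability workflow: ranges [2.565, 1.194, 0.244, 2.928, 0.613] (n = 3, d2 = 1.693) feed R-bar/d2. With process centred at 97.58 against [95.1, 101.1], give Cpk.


R_bar = (2.565 + 1.194 + 0.244 + 2.928 + 0.613) / 5 = 1.5088
sigma = R_bar / d2 = 1.5088 / 1.693 = 0.89119905
Cp = (USL - LSL)/(6*sigma) = (101.1 - 95.1)/(6*0.89119905) = 1.1221
Cpu = (101.1 - 97.58)/(3*0.89119905) = 1.3166
Cpl = (97.58 - 95.1)/(3*0.89119905) = 0.9276
Cpk = min(Cpu, Cpl) = 0.9276

0.9276


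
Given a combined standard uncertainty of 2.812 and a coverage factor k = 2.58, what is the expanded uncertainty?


U = k * uc
U = 2.58 * 2.812
U = 7.2550

7.2550


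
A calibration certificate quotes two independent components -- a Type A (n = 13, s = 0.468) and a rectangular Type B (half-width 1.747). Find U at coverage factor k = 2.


u_A = s / sqrt(n) = 0.468 / sqrt(13) = 0.12979985
u_B = half_width / sqrt(3) = 1.747 / sqrt(3) = 1.0086309
uc = sqrt(u_A^2 + u_B^2) = sqrt(0.12979985^2 + 1.0086309^2) = 1.0169485
U = k * uc = 2 * 1.0169485
U = 2.0339

2.0339


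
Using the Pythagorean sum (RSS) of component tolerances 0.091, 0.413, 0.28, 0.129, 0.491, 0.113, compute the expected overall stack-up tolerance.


RSS = sqrt(0.091^2 + 0.413^2 + 0.28^2 + 0.129^2 + 0.491^2 + 0.113^2)
= sqrt(0.527741)
= 0.7265

0.7265


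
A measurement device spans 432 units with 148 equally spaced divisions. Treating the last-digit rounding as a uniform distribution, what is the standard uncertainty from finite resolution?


resolution = range / divisions
resolution = 432 / 148 = 2.9189189
u_res = resolution / (2*sqrt(3))
u_res = 2.9189189 / 3.4641016
u_res = 0.8426

0.8426


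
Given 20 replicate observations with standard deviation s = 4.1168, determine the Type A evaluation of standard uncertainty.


u_A = s / sqrt(n)
u_A = 4.1168 / sqrt(20)
u_A = 4.1168 / 4.472136
u_A = 0.9205

0.9205


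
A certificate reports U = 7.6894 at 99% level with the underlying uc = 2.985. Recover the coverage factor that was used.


k = U / uc
k = 7.6894 / 2.985
k = 2.576

2.576


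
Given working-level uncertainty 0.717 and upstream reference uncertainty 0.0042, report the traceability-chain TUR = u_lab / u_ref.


TUR = u_lab / u_ref
= 0.717 / 0.0042
= 170.7143

170.7143


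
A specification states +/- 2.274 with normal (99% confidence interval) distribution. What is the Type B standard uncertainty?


u_B = half_width / 2.576
u_B = 2.274 / 2.576
u_B = 0.8828

0.8828


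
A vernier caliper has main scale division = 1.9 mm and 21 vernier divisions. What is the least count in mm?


LC = MSD / n_div
= 1.9 / 21
= 0.0905

0.0905


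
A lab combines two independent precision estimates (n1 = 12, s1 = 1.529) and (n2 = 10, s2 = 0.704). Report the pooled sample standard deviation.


s_p = sqrt(((n1-1)*s1^2 + (n2-1)*s2^2) / (n1+n2-2))
numerator = (12-1)*1.529^2 + (10-1)*0.704^2 = 25.716251 + 4.460544 = 30.176795
denominator = 12 + 10 - 2 = 20
s_p^2 = 30.176795 / 20 = 1.5088397
s_p = sqrt(1.5088397) = 1.2283

1.2283


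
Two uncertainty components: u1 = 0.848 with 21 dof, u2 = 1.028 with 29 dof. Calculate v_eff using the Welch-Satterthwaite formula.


uc = sqrt(u1^2 + u2^2) = sqrt(0.848^2 + 1.028^2) = 1.3326245
v_eff = uc^4 / (u1^4/v1 + u2^4/v2)
= 1.3326245^4 / (0.848^4/21 + 1.028^4/29)
= 3.1537784 / 0.063134396
v_eff = 49.9534

49.9534


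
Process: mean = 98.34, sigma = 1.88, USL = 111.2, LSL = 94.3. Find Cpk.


Cpu = (USL - mean) / (3*sigma) = (111.2 - 98.34) / (3*1.88) = 2.2801
Cpl = (mean - LSL) / (3*sigma) = (98.34 - 94.3) / (3*1.88) = 0.7163
Cpk = min(Cpu, Cpl) = 0.7163

0.7163


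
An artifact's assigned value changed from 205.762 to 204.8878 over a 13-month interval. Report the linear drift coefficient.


rate = (v2 - v1) / months
= (204.8878 - 205.762) / 13
= -0.8742 / 13
= -0.0672

-0.0672


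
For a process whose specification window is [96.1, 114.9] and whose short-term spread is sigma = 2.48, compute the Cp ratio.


Cp = (USL - LSL) / (6 * sigma)
= (114.9 - 96.1) / (6 * 2.48)
= 18.8000 / 14.8800
= 1.2634

1.2634


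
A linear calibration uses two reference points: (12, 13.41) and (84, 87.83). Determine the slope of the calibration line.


slope = (y2 - y1) / (x2 - x1)
= (87.83 - 13.41) / (84 - 12)
= 74.4200 / 72
= 1.0336

1.0336


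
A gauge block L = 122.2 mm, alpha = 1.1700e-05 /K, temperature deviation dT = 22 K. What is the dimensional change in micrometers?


dL = L * alpha * dT
= 122.2 * 1.1700e-05 * 22
= 0.0314543 mm
dL_um = 0.0314543 * 1000 = 31.4543 um

31.4543


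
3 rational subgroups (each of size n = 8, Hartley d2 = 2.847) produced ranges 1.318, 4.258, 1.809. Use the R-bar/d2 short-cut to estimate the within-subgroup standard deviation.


R_bar = (1.318 + 4.258 + 1.809) / 3
R_bar = 7.385 / 3 = 2.4616667
sigma_hat = R_bar / d2 = 2.4616667 / 2.847 = 0.8647

0.8647


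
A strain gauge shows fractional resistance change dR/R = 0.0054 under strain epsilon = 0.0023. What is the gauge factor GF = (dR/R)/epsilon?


GF = (dR/R) / epsilon
= 0.0054 / 0.0023
= 2.3478

2.3478


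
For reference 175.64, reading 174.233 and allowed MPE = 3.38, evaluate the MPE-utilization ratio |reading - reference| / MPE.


e = indication - reference = 174.233 - 175.64 = -1.4070
|e| = 1.4070
ratio = |e| / MPE = 1.4070 / 3.38
ratio = 0.4163

0.4163


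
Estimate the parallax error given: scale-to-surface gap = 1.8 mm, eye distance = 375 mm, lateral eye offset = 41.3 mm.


error = h * offset / d
= 1.8 * 41.3 / 375
= 0.1982

0.1982


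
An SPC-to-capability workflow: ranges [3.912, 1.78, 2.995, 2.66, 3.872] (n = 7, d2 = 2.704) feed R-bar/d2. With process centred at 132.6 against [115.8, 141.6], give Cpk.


R_bar = (3.912 + 1.78 + 2.995 + 2.66 + 3.872) / 5 = 3.0438
sigma = R_bar / d2 = 3.0438 / 2.704 = 1.1256657
Cp = (USL - LSL)/(6*sigma) = (141.6 - 115.8)/(6*1.1256657) = 3.8200
Cpu = (141.6 - 132.6)/(3*1.1256657) = 2.6651
Cpl = (132.6 - 115.8)/(3*1.1256657) = 4.9748
Cpk = min(Cpu, Cpl) = 2.6651

2.6651


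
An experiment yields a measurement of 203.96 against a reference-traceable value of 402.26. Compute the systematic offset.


Systematic error = measured - true
= 203.96 - 402.26
= -198.3000

-198.3000


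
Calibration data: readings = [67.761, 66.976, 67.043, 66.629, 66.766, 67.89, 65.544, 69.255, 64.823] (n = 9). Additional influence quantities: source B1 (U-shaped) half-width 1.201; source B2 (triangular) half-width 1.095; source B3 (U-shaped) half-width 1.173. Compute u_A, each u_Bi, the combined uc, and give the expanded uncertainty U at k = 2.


mean = (67.761 + 66.976 + 67.043 + 66.629 + 66.766 + 67.89 + 65.544 + 69.255 + 64.823) / 9 = 66.96522222
s = sqrt(sum((x - mean)^2)/(n-1)) = 1.2990115
u_A = s / sqrt(n) = 1.2990115 / sqrt(9) = 0.43300383
u_B1 = 1.201 / sqrt(2) = 0.84923524
u_B2 = 1.095 / sqrt(6) = 0.44703188
u_B3 = 1.173 / sqrt(2) = 0.82943625
uc = sqrt(0.43300383^2 + 0.84923524^2 + 0.44703188^2 + 0.82943625^2) = 1.3403338
U = k * uc = 2 * 1.3403338
U = 2.6807

2.6807


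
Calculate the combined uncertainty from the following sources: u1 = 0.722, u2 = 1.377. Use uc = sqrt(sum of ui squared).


uc = sqrt(0.722^2 + 1.377^2)
uc = sqrt(2.417413)
uc = 1.5548

1.5548


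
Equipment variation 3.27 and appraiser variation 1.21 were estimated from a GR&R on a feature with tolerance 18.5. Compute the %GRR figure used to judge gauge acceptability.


GRR = sqrt(EV^2 + AV^2) = sqrt(3.27^2 + 1.21^2) = 3.486689
%GRR = GRR / tol * 100 = 3.486689 / 18.5 * 100
%GRR = 18.8470

18.8470


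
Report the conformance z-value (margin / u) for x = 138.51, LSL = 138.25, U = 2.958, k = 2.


u = U / k = 2.958 / 2 = 1.479
margin = |LSL - x| = |138.25 - 138.51| = 0.26
z = margin / u = 0.26 / 1.479
z = 0.1758

0.1758


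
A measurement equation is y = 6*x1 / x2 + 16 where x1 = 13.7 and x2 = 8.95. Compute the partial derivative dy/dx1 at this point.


y = 6*x1 / x2 + 16
dy/dx1 = 6/x2
Evaluate at x2 = 8.95: c1 = 6 / 8.95
c1 = 0.6704

0.6704
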